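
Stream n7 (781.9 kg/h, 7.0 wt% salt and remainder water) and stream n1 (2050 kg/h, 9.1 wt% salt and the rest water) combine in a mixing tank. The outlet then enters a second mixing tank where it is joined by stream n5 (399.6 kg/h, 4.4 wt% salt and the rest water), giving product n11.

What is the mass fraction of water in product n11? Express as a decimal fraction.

0.920

Overall, product flow = 3231.5 kg/h.
water in = 781.9×0.930 + 2050×0.909 + 399.6×0.956 = 2972.6 kg/h.
water fraction in n11 = 0.920.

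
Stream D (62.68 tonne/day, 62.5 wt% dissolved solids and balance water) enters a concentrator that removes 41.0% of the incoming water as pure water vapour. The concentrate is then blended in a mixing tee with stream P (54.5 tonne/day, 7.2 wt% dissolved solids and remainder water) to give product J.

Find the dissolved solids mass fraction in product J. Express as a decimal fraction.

Vapour removed = 0.410×0.375×62.68 = 9.637 tonne/day; concentrate = 53.043 tonne/day.
dissolved solids reaching the mixer = 39.175 (from concentrate) + 54.5×0.072 = 43.099 tonne/day.
Product flow = 53.043 + 54.5 = 107.54 tonne/day; dissolved solids fraction = 0.401.

0.401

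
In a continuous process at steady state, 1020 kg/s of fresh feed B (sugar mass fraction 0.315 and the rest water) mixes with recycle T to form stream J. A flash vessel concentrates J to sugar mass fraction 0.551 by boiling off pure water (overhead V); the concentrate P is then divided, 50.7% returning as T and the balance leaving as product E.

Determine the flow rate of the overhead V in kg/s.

Overall sugar balance (none leaves overhead): sugar in fresh feed = sugar in product, i.e. 1020×0.315 = (1−0.507)·P·0.551.
P = 321.3/(0.551×0.493) = 1182.8 kg/s.
Recycle T = 0.507×1182.8 = 599.68 kg/s.
Combined feed J = 1020 + 599.68 = 1619.7 kg/s.
Overhead V = J − P = 1619.7 − 1182.8 = 436.88 kg/s.

436.9 kg/s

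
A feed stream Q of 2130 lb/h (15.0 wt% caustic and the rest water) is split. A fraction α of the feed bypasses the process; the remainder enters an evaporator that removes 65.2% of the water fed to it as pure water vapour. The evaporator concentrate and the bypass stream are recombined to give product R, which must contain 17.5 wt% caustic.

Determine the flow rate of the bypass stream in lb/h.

All 2130×0.150 = 319.5 lb/h of caustic reaches R, so R = 319.5/0.175 = 1825.7 lb/h and vapour = 304.29 lb/h.
The evaporator receives (1−α)·2130 of feed at 0.850 water and removes 0.652 of that water:
0.652×0.850×(1−α)×2130 = 304.29
(1−α) = 304.29/1180.4 = 0.2578;  α = 0.7422.
Bypass flow = 0.7422×2130 = 1580.9 lb/h.

1581 lb/h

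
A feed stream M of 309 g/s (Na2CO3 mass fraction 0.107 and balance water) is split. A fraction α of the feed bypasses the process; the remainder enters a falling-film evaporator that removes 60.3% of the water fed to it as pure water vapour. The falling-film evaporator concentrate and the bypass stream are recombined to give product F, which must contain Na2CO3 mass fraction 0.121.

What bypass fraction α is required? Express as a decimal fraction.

0.785

All 309×0.107 = 33.063 g/s of Na2CO3 reaches F, so F = 33.063/0.121 = 273.25 g/s and vapour = 35.752 g/s.
The evaporator receives (1−α)·309 of feed at 0.893 water and removes 0.603 of that water:
0.603×0.893×(1−α)×309 = 35.752
(1−α) = 35.752/166.39 = 0.2149;  α = 0.7851.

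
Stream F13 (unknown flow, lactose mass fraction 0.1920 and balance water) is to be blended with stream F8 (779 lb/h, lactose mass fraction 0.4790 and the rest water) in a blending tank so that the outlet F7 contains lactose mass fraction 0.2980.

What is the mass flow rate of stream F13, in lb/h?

1330 lb/h

Let F13 be the unknown flow. Total out = 779 + F13.
lactose balance: 373.14 + 0.192·F13 = 0.298·(779 + F13)
(0.192 − 0.298)·F13 = 0.298×779 − 373.14 = -141
F13 = -141 / -0.106 = 1330.2 lb/h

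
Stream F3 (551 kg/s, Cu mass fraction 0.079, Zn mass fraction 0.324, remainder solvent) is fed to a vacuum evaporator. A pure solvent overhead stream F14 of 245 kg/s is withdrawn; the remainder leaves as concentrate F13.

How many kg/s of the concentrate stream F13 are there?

306 kg/s

Concentrate = 551 − 245 = 306 kg/s.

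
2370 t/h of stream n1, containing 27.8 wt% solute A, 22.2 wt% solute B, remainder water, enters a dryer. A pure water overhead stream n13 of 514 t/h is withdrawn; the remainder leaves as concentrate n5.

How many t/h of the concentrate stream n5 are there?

Concentrate = 2370 − 514 = 1856 t/h.

1856 t/h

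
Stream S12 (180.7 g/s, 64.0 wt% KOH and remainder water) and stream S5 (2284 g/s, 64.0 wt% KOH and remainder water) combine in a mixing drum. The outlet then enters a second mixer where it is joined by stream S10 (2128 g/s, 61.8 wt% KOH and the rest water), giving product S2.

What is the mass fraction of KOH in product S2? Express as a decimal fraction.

Overall, product flow = 4592.7 g/s.
KOH in = 180.7×0.640 + 2284×0.640 + 2128×0.618 = 2892.5 g/s.
KOH fraction in S2 = 0.6298.

0.6298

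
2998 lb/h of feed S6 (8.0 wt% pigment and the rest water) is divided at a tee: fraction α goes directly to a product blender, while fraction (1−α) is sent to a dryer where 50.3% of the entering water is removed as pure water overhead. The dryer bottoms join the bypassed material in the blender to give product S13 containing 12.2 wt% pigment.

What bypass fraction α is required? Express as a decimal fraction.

All 2998×0.080 = 239.84 lb/h of pigment reaches S13, so S13 = 239.84/0.122 = 1965.9 lb/h and vapour = 1032.1 lb/h.
The evaporator receives (1−α)·2998 of feed at 0.920 water and removes 0.503 of that water:
0.503×0.920×(1−α)×2998 = 1032.1
(1−α) = 1032.1/1387.4 = 0.7439;  α = 0.2561.

0.256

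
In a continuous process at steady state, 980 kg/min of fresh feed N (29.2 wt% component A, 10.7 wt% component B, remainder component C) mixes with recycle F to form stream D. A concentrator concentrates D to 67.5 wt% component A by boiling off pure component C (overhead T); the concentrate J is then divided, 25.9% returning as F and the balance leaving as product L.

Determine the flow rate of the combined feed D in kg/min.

1128 kg/min

Overall component A balance (none leaves overhead): component A in fresh feed = component A in product, i.e. 980×0.292 = (1−0.259)·J·0.675.
J = 286.16/(0.675×0.741) = 572.12 kg/min.
Recycle F = 0.259×572.12 = 148.18 kg/min.
Combined feed D = 980 + 148.18 = 1128.2 kg/min.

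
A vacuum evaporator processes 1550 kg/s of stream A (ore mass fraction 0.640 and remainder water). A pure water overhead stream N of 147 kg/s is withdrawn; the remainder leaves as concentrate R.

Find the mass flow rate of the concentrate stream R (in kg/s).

Concentrate = 1550 − 147 = 1403 kg/s.

1403 kg/s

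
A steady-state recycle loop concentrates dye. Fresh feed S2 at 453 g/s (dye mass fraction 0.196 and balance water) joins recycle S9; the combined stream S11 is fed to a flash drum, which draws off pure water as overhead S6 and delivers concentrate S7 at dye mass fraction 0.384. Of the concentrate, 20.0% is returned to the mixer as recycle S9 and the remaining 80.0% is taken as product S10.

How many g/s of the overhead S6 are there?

Overall dye balance (none leaves overhead): dye in fresh feed = dye in product, i.e. 453×0.196 = (1−0.200)·S7·0.384.
S7 = 88.788/(0.384×0.800) = 289.02 g/s.
Recycle S9 = 0.200×289.02 = 57.805 g/s.
Combined feed S11 = 453 + 57.805 = 510.8 g/s.
Overhead S6 = S11 − S7 = 510.8 − 289.02 = 221.78 g/s.

221.8 g/s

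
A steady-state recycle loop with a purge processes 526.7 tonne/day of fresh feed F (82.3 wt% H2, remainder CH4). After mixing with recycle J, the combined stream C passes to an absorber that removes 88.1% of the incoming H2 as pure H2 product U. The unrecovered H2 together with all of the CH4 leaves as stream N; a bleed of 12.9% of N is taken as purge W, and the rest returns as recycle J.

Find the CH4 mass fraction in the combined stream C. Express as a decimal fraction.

0.599

CH4 enters only via F and leaves only via the purge: 526.7×0.177 = 0.129×(CH4 in N), and the absorber passes all CH4, so CH4 in C = CH4 in N = 722.68 tonne/day.
H2 in C: m_A = 526.7×0.823 + (1−0.129)·(1−0.881)·m_A, so m_A = 433.47/0.8964 = 483.6 tonne/day.
C = 483.6 + 722.68 = 1206.3 tonne/day.
CH4 fraction in C = 722.68/1206.3 = 0.599.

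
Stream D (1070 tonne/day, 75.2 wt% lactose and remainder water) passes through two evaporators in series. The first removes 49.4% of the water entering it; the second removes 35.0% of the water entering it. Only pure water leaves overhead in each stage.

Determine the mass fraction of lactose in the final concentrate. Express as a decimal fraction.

0.902

water in feed = 1070×0.248 = 265.36 tonne/day.
After stage 1: water left = (1−0.494)×265.36 = 134.27; stream total = 938.91 tonne/day.
After stage 2: water left = (1−0.350)×134.27 = 87.277; final concentrate = 891.92 tonne/day.
lactose fraction = 804.64/891.92 = 0.902.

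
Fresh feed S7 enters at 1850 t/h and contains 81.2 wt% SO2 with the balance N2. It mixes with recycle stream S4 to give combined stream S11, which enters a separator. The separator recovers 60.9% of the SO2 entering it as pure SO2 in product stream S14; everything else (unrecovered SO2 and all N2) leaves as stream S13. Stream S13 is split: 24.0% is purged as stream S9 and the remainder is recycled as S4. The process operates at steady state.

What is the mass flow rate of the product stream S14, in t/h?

1302 t/h

SO2 in S11: m_A = 1850×0.812 + (1−0.240)·(1−0.609)·m_A, so m_A = 1502.2/0.7028 = 2137.3 t/h.
Product S14 = 0.609×2137.3 = 1301.6 t/h.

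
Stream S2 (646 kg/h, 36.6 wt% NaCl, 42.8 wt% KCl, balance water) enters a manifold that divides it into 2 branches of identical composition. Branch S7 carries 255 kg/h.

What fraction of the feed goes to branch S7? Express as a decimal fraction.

Fraction to S7 = 255/646 = 0.3947.

0.395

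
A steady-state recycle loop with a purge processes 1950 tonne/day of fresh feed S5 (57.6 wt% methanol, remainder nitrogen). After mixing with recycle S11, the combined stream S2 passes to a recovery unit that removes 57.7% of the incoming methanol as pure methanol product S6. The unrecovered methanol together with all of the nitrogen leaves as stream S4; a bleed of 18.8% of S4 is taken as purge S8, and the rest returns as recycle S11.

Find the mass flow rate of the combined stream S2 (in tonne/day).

6109 tonne/day

nitrogen enters only via S5 and leaves only via the purge: 1950×0.424 = 0.188×(nitrogen in S4), and the recovery unit passes all nitrogen, so nitrogen in S2 = nitrogen in S4 = 4397.9 tonne/day.
methanol in S2: m_A = 1950×0.576 + (1−0.188)·(1−0.577)·m_A, so m_A = 1123.2/0.6565 = 1710.8 tonne/day.
S2 = 1710.8 + 4397.9 = 6108.7 tonne/day.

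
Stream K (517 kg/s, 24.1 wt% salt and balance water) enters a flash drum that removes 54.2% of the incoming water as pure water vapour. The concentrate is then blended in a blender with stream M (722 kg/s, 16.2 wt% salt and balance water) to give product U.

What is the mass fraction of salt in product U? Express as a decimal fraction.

0.235

Vapour removed = 0.542×0.759×517 = 212.68 kg/s; concentrate = 304.32 kg/s.
salt reaching the mixer = 124.6 (from concentrate) + 722×0.162 = 241.56 kg/s.
Product flow = 304.32 + 722 = 1026.3 kg/s; salt fraction = 0.235.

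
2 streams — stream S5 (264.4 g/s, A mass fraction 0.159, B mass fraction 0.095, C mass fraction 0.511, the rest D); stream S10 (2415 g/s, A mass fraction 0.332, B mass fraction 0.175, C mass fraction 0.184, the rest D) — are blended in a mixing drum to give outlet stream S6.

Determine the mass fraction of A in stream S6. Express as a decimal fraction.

Total flow out = 264.4 + 2415 = 2679.4 g/s.
A in = 264.4×0.159 + 2415×0.332 = 843.82 g/s.
A mass fraction in S6 = 843.82/2679.4 = 0.315.

0.315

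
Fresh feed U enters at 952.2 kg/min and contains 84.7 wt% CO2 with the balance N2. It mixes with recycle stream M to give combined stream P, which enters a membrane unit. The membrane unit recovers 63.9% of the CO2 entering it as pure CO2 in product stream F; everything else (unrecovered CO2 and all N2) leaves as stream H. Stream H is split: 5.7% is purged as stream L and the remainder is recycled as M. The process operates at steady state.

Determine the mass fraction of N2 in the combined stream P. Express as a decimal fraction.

N2 enters only via U and leaves only via the purge: 952.2×0.153 = 0.057×(N2 in H), and the membrane unit passes all N2, so N2 in P = N2 in H = 2555.9 kg/min.
CO2 in P: m_A = 952.2×0.847 + (1−0.057)·(1−0.639)·m_A, so m_A = 806.51/0.6596 = 1222.8 kg/min.
P = 1222.8 + 2555.9 = 3778.7 kg/min.
N2 fraction in P = 2555.9/3778.7 = 0.676.

0.676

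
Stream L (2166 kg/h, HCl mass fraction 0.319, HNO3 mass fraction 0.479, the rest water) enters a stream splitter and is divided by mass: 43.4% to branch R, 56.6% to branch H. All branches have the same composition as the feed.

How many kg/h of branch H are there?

1226 kg/h

Branch H flow = 0.566×2166 = 1226 kg/h.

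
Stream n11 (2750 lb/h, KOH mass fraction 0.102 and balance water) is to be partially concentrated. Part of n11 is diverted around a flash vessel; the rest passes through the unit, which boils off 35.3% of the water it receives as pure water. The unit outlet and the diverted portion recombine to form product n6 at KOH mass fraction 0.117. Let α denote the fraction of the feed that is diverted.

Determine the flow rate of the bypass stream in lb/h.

All 2750×0.102 = 280.5 lb/h of KOH reaches n6, so n6 = 280.5/0.117 = 2397.4 lb/h and vapour = 352.56 lb/h.
The evaporator receives (1−α)·2750 of feed at 0.898 water and removes 0.353 of that water:
0.353×0.898×(1−α)×2750 = 352.56
(1−α) = 352.56/871.73 = 0.4044;  α = 0.5956.
Bypass flow = 0.5956×2750 = 1637.8 lb/h.

1638 lb/h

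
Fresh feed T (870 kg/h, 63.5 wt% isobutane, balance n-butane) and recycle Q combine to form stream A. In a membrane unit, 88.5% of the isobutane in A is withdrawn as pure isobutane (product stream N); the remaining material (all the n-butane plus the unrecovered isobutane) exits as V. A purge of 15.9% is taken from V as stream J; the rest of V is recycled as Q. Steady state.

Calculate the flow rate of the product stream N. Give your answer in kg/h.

isobutane in A: m_A = 870×0.635 + (1−0.159)·(1−0.885)·m_A, so m_A = 552.45/0.9033 = 611.6 kg/h.
Product N = 0.885×611.6 = 541.27 kg/h.

541.3 kg/h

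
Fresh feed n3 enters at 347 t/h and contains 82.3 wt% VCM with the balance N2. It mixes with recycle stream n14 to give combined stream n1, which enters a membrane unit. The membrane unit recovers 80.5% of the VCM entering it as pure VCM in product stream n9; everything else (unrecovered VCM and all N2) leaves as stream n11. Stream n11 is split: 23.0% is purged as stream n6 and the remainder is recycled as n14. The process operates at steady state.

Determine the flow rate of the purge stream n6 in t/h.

76.49 t/h

N2 enters only via n3 and leaves only via the purge: 347×0.177 = 0.230×(N2 in n11), and the membrane unit passes all N2, so N2 in n1 = N2 in n11 = 267.04 t/h.
VCM in n1: m_A = 347×0.823 + (1−0.230)·(1−0.805)·m_A, so m_A = 285.58/0.8498 = 336.04 t/h.
n11 = (1−0.805)×336.04 + 267.04 = 332.57 t/h.
Purge n6 = 0.230×332.57 = 76.49 t/h.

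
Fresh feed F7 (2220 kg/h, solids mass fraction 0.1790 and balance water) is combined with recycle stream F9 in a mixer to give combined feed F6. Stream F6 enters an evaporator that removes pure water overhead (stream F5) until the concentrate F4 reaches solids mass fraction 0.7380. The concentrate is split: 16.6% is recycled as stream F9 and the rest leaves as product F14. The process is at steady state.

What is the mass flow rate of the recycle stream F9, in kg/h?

Overall solids balance (none leaves overhead): solids in fresh feed = solids in product, i.e. 2220×0.179 = (1−0.166)·F4·0.738.
F4 = 397.38/(0.738×0.834) = 645.63 kg/h.
Recycle F9 = 0.166×645.63 = 107.17 kg/h.

107.2 kg/h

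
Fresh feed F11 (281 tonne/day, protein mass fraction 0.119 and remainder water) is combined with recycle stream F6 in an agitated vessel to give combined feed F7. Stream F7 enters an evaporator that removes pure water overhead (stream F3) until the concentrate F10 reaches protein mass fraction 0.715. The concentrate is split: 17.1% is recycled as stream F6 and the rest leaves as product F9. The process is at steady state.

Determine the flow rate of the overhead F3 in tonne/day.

Overall protein balance (none leaves overhead): protein in fresh feed = protein in product, i.e. 281×0.119 = (1−0.171)·F10·0.715.
F10 = 33.439/(0.715×0.829) = 56.415 tonne/day.
Recycle F6 = 0.171×56.415 = 9.6469 tonne/day.
Combined feed F7 = 281 + 9.6469 = 290.65 tonne/day.
Overhead F3 = F7 − F10 = 290.65 − 56.415 = 234.23 tonne/day.

234.2 tonne/day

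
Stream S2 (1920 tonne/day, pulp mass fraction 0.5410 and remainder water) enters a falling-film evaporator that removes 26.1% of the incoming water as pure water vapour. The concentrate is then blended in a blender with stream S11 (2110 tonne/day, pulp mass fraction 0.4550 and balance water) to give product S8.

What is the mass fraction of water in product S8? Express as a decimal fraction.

0.4740

Vapour removed = 0.261×0.459×1920 = 230.01 tonne/day; concentrate = 1690 tonne/day.
water reaching the mixer = 651.27 (from concentrate) + 2110×0.545 = 1801.2 tonne/day.
Product flow = 1690 + 2110 = 3800 tonne/day; water fraction = 0.4740.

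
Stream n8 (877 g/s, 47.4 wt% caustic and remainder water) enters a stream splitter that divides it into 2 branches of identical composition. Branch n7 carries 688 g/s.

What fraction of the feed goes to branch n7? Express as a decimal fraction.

0.784

Fraction to n7 = 688/877 = 0.7845.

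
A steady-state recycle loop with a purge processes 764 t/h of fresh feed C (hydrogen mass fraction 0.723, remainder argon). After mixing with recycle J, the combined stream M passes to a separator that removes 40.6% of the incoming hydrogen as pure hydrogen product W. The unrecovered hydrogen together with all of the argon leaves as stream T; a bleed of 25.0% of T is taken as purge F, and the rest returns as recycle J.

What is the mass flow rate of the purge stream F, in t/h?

argon enters only via C and leaves only via the purge: 764×0.277 = 0.250×(argon in T), and the separator passes all argon, so argon in M = argon in T = 846.51 t/h.
hydrogen in M: m_A = 764×0.723 + (1−0.250)·(1−0.406)·m_A, so m_A = 552.37/0.5545 = 996.16 t/h.
T = (1−0.406)×996.16 + 846.51 = 1438.2 t/h.
Purge F = 0.250×1438.2 = 359.56 t/h.

359.6 t/h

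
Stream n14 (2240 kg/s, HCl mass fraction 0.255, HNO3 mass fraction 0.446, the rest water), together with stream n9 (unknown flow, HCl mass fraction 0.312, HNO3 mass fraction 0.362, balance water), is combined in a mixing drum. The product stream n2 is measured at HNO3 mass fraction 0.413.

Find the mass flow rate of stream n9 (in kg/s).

1449 kg/s

Let n9 be the unknown flow. Total out = 2240 + n9.
HNO3 balance: 999.04 + 0.362·n9 = 0.413·(2240 + n9)
(0.362 − 0.413)·n9 = 0.413×2240 − 999.04 = -73.92
n9 = -73.92 / -0.051 = 1449.4 kg/s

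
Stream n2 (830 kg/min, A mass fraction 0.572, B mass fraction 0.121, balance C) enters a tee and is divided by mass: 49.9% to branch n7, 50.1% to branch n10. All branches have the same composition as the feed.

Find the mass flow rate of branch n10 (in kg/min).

415.8 kg/min

Branch n10 flow = 0.501×830 = 415.83 kg/min.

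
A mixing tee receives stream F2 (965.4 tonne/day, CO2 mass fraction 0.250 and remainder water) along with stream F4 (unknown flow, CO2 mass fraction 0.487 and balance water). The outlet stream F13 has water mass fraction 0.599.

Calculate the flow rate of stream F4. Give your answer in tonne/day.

1695 tonne/day

Let F4 be the unknown flow. Total out = 965.4 + F4.
water balance: 724.05 + 0.513·F4 = 0.599·(965.4 + F4)
(0.513 − 0.599)·F4 = 0.599×965.4 − 724.05 = -145.78
F4 = -145.78 / -0.086 = 1695.1 tonne/day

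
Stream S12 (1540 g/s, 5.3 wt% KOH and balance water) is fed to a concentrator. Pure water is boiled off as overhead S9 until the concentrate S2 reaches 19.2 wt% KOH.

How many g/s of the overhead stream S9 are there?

KOH is conserved: 1540×0.053 = 81.62 g/s all reports to the concentrate.
Concentrate = 81.62/(target fraction) = 425.1 g/s.
Overhead = 1540 − 425.1 = 1114.9 g/s.

1115 g/s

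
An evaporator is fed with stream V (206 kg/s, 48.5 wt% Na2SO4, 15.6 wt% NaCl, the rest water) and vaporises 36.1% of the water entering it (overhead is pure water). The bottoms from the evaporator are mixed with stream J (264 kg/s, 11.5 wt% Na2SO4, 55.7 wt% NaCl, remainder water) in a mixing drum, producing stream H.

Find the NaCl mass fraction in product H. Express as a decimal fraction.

Vapour removed = 0.361×0.359×206 = 26.697 kg/s; concentrate = 179.3 kg/s.
NaCl reaching the mixer = 32.136 (from concentrate) + 264×0.557 = 179.18 kg/s.
Product flow = 179.3 + 264 = 443.3 kg/s; NaCl fraction = 0.4042.

0.4042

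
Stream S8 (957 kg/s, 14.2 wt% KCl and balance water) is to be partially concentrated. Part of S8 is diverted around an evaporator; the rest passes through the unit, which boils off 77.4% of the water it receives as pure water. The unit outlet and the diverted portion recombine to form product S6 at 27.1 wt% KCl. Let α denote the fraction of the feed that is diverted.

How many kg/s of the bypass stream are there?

271 kg/s

All 957×0.142 = 135.89 kg/s of KCl reaches S6, so S6 = 135.89/0.271 = 501.45 kg/s and vapour = 455.55 kg/s.
The evaporator receives (1−α)·957 of feed at 0.858 water and removes 0.774 of that water:
0.774×0.858×(1−α)×957 = 455.55
(1−α) = 455.55/635.54 = 0.7168;  α = 0.2832.
Bypass flow = 0.2832×957 = 271.03 kg/s.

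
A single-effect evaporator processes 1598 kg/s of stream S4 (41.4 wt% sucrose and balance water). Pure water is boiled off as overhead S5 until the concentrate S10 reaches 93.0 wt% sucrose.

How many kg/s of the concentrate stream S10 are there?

711.4 kg/s

sucrose is conserved: 1598×0.414 = 661.57 kg/s all reports to the concentrate.
Concentrate = 661.57/(target fraction) = 711.37 kg/s.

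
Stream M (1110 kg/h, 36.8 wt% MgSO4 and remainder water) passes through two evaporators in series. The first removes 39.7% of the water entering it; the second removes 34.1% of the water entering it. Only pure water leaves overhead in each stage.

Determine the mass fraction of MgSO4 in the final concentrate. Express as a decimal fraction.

0.594

water in feed = 1110×0.632 = 701.52 kg/h.
After stage 1: water left = (1−0.397)×701.52 = 423.02; stream total = 831.5 kg/h.
After stage 2: water left = (1−0.341)×423.02 = 278.77; final concentrate = 687.25 kg/h.
MgSO4 fraction = 408.48/687.25 = 0.594.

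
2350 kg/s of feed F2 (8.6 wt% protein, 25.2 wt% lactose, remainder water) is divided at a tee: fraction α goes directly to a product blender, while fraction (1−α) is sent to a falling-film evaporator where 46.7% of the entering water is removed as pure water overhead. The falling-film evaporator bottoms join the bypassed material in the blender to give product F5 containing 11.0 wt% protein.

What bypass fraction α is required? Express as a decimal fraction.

All 2350×0.086 = 202.1 kg/s of protein reaches F5, so F5 = 202.1/0.110 = 1837.3 kg/s and vapour = 512.73 kg/s.
The evaporator receives (1−α)·2350 of feed at 0.662 water and removes 0.467 of that water:
0.467×0.662×(1−α)×2350 = 512.73
(1−α) = 512.73/726.51 = 0.7057;  α = 0.2943.

0.294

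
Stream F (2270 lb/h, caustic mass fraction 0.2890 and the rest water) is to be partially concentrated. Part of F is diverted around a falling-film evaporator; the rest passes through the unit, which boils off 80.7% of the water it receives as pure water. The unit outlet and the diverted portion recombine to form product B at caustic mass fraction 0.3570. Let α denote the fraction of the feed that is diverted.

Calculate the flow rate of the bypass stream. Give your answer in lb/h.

All 2270×0.289 = 656.03 lb/h of caustic reaches B, so B = 656.03/0.357 = 1837.6 lb/h and vapour = 432.38 lb/h.
The evaporator receives (1−α)·2270 of feed at 0.711 water and removes 0.807 of that water:
0.807×0.711×(1−α)×2270 = 432.38
(1−α) = 432.38/1302.5 = 0.3320;  α = 0.6680.
Bypass flow = 0.6680×2270 = 1516.4 lb/h.

1516 lb/h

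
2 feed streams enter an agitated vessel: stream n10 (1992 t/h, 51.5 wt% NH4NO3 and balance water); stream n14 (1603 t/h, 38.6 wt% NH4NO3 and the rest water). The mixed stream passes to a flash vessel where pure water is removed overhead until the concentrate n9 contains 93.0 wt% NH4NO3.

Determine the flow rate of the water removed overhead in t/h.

NH4NO3 entering = 1992×0.515 + 1603×0.386 = 1644.6 t/h.
All NH4NO3 reports to n9, so n9 = 1644.6/0.930 = 1768.4 t/h.
Total feed = 3595 t/h; overhead = 3595 − 1768.4 = 1826.6 t/h.

1827 t/h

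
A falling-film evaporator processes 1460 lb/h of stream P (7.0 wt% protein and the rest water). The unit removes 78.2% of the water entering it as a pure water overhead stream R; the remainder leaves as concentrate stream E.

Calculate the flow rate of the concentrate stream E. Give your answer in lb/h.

398.2 lb/h

water entering = 1460×0.930 = 1357.8 lb/h; overhead removed = 0.782×1357.8 = 1061.8 lb/h.
Concentrate = 1460 − 1061.8 = 398.2 lb/h.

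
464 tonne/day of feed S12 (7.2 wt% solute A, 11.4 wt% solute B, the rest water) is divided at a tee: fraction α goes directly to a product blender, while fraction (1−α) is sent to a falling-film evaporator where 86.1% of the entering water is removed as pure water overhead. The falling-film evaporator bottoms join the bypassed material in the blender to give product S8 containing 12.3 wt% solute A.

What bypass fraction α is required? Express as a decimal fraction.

0.408

All 464×0.072 = 33.408 tonne/day of solute A reaches S8, so S8 = 33.408/0.123 = 271.61 tonne/day and vapour = 192.39 tonne/day.
The evaporator receives (1−α)·464 of feed at 0.814 water and removes 0.861 of that water:
0.861×0.814×(1−α)×464 = 192.39
(1−α) = 192.39/325.2 = 0.5916;  α = 0.4084.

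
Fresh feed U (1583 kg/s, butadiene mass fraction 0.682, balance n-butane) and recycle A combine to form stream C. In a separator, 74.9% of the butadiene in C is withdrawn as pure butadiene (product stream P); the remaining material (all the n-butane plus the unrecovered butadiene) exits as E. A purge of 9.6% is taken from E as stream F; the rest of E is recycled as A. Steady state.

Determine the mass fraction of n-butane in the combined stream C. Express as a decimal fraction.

n-butane enters only via U and leaves only via the purge: 1583×0.318 = 0.096×(n-butane in E), and the separator passes all n-butane, so n-butane in C = n-butane in E = 5243.7 kg/s.
butadiene in C: m_A = 1583×0.682 + (1−0.096)·(1−0.749)·m_A, so m_A = 1079.6/0.7731 = 1396.5 kg/s.
C = 1396.5 + 5243.7 = 6640.2 kg/s.
n-butane fraction in C = 5243.7/6640.2 = 0.790.

0.790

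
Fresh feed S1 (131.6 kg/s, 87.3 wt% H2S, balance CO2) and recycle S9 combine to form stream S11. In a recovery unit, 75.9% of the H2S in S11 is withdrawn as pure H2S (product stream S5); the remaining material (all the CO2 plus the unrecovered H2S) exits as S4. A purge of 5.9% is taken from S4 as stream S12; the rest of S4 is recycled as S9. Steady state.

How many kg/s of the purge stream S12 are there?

18.83 kg/s

CO2 enters only via S1 and leaves only via the purge: 131.6×0.127 = 0.059×(CO2 in S4), and the recovery unit passes all CO2, so CO2 in S11 = CO2 in S4 = 283.27 kg/s.
H2S in S11: m_A = 131.6×0.873 + (1−0.059)·(1−0.759)·m_A, so m_A = 114.89/0.7732 = 148.58 kg/s.
S4 = (1−0.759)×148.58 + 283.27 = 319.08 kg/s.
Purge S12 = 0.059×319.08 = 18.826 kg/s.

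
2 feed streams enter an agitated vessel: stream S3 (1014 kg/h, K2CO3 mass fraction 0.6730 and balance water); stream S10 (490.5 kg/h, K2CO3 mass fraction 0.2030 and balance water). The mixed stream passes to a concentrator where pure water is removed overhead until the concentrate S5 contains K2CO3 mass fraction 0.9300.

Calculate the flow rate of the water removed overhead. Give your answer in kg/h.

663.6 kg/h

K2CO3 entering = 1014×0.673 + 490.5×0.203 = 781.99 kg/h.
All K2CO3 reports to S5, so S5 = 781.99/0.930 = 840.85 kg/h.
Total feed = 1504.5 kg/h; overhead = 1504.5 − 840.85 = 663.65 kg/h.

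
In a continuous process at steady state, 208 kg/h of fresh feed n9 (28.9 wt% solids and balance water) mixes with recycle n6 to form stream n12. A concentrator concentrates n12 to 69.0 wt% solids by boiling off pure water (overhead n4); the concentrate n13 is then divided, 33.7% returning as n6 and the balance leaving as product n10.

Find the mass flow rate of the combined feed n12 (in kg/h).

Overall solids balance (none leaves overhead): solids in fresh feed = solids in product, i.e. 208×0.289 = (1−0.337)·n13·0.690.
n13 = 60.112/(0.690×0.663) = 131.4 kg/h.
Recycle n6 = 0.337×131.4 = 44.282 kg/h.
Combined feed n12 = 208 + 44.282 = 252.28 kg/h.

252.3 kg/h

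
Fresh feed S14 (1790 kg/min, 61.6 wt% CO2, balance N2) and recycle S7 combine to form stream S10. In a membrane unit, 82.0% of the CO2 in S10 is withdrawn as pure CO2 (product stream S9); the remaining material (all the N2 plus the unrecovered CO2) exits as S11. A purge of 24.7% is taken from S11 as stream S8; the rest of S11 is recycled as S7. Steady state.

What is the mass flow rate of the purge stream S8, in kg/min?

N2 enters only via S14 and leaves only via the purge: 1790×0.384 = 0.247×(N2 in S11), and the membrane unit passes all N2, so N2 in S10 = N2 in S11 = 2782.8 kg/min.
CO2 in S10: m_A = 1790×0.616 + (1−0.247)·(1−0.820)·m_A, so m_A = 1102.6/0.8645 = 1275.5 kg/min.
S11 = (1−0.820)×1275.5 + 2782.8 = 3012.4 kg/min.
Purge S8 = 0.247×3012.4 = 744.07 kg/min.

744.1 kg/min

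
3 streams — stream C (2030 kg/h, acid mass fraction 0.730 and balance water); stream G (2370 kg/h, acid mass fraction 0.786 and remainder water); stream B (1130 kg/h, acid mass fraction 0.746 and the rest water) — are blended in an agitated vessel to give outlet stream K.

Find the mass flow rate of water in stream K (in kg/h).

water out = water in = 2030×0.270 + 2370×0.214 + 1130×0.254 = 1342.3 kg/h.

1342 kg/h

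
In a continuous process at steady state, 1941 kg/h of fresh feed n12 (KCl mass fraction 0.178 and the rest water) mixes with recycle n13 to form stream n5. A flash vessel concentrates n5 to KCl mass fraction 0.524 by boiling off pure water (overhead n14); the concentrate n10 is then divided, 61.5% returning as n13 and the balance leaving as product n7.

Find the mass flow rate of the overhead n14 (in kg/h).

Overall KCl balance (none leaves overhead): KCl in fresh feed = KCl in product, i.e. 1941×0.178 = (1−0.615)·n10·0.524.
n10 = 345.5/(0.524×0.385) = 1712.6 kg/h.
Recycle n13 = 0.615×1712.6 = 1053.2 kg/h.
Combined feed n5 = 1941 + 1053.2 = 2994.2 kg/h.
Overhead n14 = n5 − n10 = 2994.2 − 1712.6 = 1281.7 kg/h.

1282 kg/h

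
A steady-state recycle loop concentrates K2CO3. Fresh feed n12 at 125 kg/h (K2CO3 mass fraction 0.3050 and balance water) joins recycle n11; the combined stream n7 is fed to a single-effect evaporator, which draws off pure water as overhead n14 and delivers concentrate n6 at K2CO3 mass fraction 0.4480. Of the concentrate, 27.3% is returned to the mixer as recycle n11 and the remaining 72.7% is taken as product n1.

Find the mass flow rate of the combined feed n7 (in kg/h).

Overall K2CO3 balance (none leaves overhead): K2CO3 in fresh feed = K2CO3 in product, i.e. 125×0.305 = (1−0.273)·n6·0.448.
n6 = 38.125/(0.448×0.727) = 117.06 kg/h.
Recycle n11 = 0.273×117.06 = 31.957 kg/h.
Combined feed n7 = 125 + 31.957 = 156.96 kg/h.

157 kg/h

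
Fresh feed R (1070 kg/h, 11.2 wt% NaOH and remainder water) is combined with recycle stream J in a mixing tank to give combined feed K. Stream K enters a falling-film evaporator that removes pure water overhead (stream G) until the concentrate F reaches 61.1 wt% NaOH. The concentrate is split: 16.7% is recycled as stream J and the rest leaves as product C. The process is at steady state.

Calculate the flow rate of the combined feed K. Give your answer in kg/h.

Overall NaOH balance (none leaves overhead): NaOH in fresh feed = NaOH in product, i.e. 1070×0.112 = (1−0.167)·F·0.611.
F = 119.84/(0.611×0.833) = 235.46 kg/h.
Recycle J = 0.167×235.46 = 39.322 kg/h.
Combined feed K = 1070 + 39.322 = 1109.3 kg/h.

1109 kg/h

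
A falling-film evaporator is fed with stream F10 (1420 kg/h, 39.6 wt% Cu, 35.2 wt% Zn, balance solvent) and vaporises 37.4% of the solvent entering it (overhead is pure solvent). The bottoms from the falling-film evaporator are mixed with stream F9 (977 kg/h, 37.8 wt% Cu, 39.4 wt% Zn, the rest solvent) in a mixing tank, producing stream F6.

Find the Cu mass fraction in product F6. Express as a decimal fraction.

Vapour removed = 0.374×0.252×1420 = 133.83 kg/h; concentrate = 1286.2 kg/h.
Cu reaching the mixer = 562.32 (from concentrate) + 977×0.378 = 931.63 kg/h.
Product flow = 1286.2 + 977 = 2263.2 kg/h; Cu fraction = 0.412.

0.412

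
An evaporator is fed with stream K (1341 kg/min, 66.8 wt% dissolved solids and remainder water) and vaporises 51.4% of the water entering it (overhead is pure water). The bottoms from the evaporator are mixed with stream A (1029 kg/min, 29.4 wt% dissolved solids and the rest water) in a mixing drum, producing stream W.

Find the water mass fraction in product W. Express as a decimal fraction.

0.440

Vapour removed = 0.514×0.332×1341 = 228.84 kg/min; concentrate = 1112.2 kg/min.
water reaching the mixer = 216.37 (from concentrate) + 1029×0.706 = 942.85 kg/min.
Product flow = 1112.2 + 1029 = 2141.2 kg/min; water fraction = 0.440.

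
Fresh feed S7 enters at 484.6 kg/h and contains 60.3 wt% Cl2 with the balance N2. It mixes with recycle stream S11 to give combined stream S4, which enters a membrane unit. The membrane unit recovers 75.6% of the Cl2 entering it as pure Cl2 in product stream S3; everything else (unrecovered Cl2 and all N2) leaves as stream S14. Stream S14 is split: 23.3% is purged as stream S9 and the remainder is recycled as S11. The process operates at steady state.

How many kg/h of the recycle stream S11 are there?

N2 enters only via S7 and leaves only via the purge: 484.6×0.397 = 0.233×(N2 in S14), and the membrane unit passes all N2, so N2 in S4 = N2 in S14 = 825.69 kg/h.
Cl2 in S4: m_A = 484.6×0.603 + (1−0.233)·(1−0.756)·m_A, so m_A = 292.21/0.8129 = 359.49 kg/h.
S14 = (1−0.756)×359.49 + 825.69 = 913.41 kg/h.
Recycle S11 = (1−0.233)×913.41 = 700.58 kg/h.

700.6 kg/h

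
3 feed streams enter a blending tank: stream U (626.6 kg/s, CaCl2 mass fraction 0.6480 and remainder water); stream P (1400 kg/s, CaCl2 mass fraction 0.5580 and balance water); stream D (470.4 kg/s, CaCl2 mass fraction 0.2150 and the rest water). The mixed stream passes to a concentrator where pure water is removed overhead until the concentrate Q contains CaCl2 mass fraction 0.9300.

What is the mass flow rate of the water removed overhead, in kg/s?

1112 kg/s

CaCl2 entering = 626.6×0.648 + 1400×0.558 + 470.4×0.215 = 1288.4 kg/s.
All CaCl2 reports to Q, so Q = 1288.4/0.930 = 1385.3 kg/s.
Total feed = 2497 kg/s; overhead = 2497 − 1385.3 = 1111.7 kg/s.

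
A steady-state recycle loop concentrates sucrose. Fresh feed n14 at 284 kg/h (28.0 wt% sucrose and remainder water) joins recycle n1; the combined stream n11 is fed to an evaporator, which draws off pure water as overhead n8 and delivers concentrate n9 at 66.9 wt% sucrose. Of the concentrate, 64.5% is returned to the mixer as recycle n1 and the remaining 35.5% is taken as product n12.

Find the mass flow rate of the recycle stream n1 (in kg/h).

Overall sucrose balance (none leaves overhead): sucrose in fresh feed = sucrose in product, i.e. 284×0.280 = (1−0.645)·n9·0.669.
n9 = 79.52/(0.669×0.355) = 334.83 kg/h.
Recycle n1 = 0.645×334.83 = 215.96 kg/h.

216 kg/h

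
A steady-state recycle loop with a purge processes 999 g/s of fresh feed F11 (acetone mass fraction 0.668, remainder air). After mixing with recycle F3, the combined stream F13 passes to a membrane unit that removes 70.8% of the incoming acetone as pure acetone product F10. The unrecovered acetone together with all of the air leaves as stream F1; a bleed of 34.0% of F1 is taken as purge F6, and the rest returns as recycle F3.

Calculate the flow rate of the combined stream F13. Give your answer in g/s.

1802 g/s

air enters only via F11 and leaves only via the purge: 999×0.332 = 0.340×(air in F1), and the membrane unit passes all air, so air in F13 = air in F1 = 975.49 g/s.
acetone in F13: m_A = 999×0.668 + (1−0.340)·(1−0.708)·m_A, so m_A = 667.33/0.8073 = 826.64 g/s.
F13 = 826.64 + 975.49 = 1802.1 g/s.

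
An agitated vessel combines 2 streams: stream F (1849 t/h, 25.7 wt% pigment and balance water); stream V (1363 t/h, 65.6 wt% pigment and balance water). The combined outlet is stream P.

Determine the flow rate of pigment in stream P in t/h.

pigment out = pigment in = 1849×0.257 + 1363×0.656 = 1369.3 t/h.

1369 t/h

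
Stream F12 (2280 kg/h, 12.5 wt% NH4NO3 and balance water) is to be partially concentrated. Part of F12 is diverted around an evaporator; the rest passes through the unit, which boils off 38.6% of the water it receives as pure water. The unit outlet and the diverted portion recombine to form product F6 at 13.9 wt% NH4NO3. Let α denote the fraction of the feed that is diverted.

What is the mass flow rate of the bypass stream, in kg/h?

1600 kg/h

All 2280×0.125 = 285 kg/h of NH4NO3 reaches F6, so F6 = 285/0.139 = 2050.4 kg/h and vapour = 229.64 kg/h.
The evaporator receives (1−α)·2280 of feed at 0.875 water and removes 0.386 of that water:
0.386×0.875×(1−α)×2280 = 229.64
(1−α) = 229.64/770.07 = 0.2982;  α = 0.7018.
Bypass flow = 0.7018×2280 = 1600.1 kg/h.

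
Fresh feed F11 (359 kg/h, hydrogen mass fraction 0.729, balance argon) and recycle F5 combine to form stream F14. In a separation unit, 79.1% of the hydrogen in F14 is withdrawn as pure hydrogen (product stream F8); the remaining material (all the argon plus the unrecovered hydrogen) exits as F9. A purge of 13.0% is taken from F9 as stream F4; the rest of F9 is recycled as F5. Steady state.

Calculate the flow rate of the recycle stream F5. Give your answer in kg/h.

argon enters only via F11 and leaves only via the purge: 359×0.271 = 0.130×(argon in F9), and the separation unit passes all argon, so argon in F14 = argon in F9 = 748.38 kg/h.
hydrogen in F14: m_A = 359×0.729 + (1−0.130)·(1−0.791)·m_A, so m_A = 261.71/0.8182 = 319.87 kg/h.
F9 = (1−0.791)×319.87 + 748.38 = 815.23 kg/h.
Recycle F5 = (1−0.130)×815.23 = 709.25 kg/h.

709.3 kg/h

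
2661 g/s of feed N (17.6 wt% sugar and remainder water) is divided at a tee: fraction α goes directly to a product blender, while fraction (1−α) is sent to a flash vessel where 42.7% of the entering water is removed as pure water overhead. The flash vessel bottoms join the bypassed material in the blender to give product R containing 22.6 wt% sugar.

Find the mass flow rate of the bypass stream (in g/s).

987.8 g/s

All 2661×0.176 = 468.34 g/s of sugar reaches R, so R = 468.34/0.226 = 2072.3 g/s and vapour = 588.72 g/s.
The evaporator receives (1−α)·2661 of feed at 0.824 water and removes 0.427 of that water:
0.427×0.824×(1−α)×2661 = 588.72
(1−α) = 588.72/936.27 = 0.6288;  α = 0.3712.
Bypass flow = 0.3712×2661 = 987.79 g/s.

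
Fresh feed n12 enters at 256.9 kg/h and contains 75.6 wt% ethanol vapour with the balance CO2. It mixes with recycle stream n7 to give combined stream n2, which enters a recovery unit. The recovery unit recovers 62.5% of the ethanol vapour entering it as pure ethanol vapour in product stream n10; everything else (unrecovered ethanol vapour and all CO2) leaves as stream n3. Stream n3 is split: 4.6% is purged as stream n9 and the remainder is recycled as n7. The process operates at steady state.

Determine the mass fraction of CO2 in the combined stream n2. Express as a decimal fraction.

CO2 enters only via n12 and leaves only via the purge: 256.9×0.244 = 0.046×(CO2 in n3), and the recovery unit passes all CO2, so CO2 in n2 = CO2 in n3 = 1362.7 kg/h.
ethanol vapour in n2: m_A = 256.9×0.756 + (1−0.046)·(1−0.625)·m_A, so m_A = 194.22/0.6422 = 302.4 kg/h.
n2 = 302.4 + 1362.7 = 1665.1 kg/h.
CO2 fraction in n2 = 1362.7/1665.1 = 0.818.

0.818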